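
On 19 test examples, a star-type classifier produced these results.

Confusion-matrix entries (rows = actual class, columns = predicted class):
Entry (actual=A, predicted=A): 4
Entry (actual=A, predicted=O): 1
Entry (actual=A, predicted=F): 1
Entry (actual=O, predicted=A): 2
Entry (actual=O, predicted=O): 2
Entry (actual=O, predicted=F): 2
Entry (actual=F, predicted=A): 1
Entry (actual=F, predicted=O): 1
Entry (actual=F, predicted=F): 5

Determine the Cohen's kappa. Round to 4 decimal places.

Observed agreement pₒ = trace/N = 11/19 = 0.57895
Expected agreement pₑ = Σ (rowᵢ·colᵢ)/N² = (6·7 + 6·4 + 7·8)/19² = 0.33795
κ = (pₒ − pₑ)/(1 − pₑ) = (0.57895 − 0.33795)/(1 − 0.33795) = 0.3640

0.3640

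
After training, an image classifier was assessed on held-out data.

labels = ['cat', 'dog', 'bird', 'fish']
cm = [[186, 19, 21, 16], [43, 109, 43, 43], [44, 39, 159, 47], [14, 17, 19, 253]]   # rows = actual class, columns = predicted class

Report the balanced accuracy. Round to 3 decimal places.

0.653

Balanced accuracy = mean of per-class recall.
  cat: recall = 186/242 = 0.7686
  dog: recall = 109/238 = 0.4580
  bird: recall = 159/289 = 0.5502
  fish: recall = 253/303 = 0.8350
Mean = (0.7686 + 0.4580 + 0.5502 + 0.8350) / 4 = 0.653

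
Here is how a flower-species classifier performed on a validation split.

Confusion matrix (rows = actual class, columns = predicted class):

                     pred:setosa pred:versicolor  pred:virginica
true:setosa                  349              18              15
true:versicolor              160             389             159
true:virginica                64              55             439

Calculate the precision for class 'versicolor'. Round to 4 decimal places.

0.8420

precision = TP/(TP+FP).
versicolor: TP=389, FP=18+55=73 → 389/462 = 0.84199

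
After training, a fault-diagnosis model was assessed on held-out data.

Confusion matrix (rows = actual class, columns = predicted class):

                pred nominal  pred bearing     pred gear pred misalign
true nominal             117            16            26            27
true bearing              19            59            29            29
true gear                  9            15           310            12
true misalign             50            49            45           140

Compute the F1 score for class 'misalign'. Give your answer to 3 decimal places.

One-vs-rest for 'misalign': TP = diagonal; FP = other classes predicted 'misalign'; FN = 'misalign' predicted as other.
F1 score = 2·TP/(2·TP+FP+FN).
misalign: TP=140, FP=27+29+12=68, FN=50+49+45=144 → 280/492 = 0.5691

0.569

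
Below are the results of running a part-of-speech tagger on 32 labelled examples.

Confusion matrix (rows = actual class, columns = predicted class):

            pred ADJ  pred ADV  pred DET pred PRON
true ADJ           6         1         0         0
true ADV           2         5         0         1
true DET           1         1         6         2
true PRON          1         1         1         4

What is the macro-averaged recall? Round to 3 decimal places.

Per-class recall (TP/(TP+FN)):
  ADJ: TP=6, FN=1+0+0=1 → 6/7 = 0.8571
  ADV: TP=5, FN=2+0+1=3 → 5/8 = 0.6250
  DET: TP=6, FN=1+1+2=4 → 6/10 = 0.6000
  PRON: TP=4, FN=1+1+1=3 → 4/7 = 0.5714
Macro-recall = mean = (0.8571 + 0.6250 + 0.6000 + 0.5714) / 4 = 0.663

0.663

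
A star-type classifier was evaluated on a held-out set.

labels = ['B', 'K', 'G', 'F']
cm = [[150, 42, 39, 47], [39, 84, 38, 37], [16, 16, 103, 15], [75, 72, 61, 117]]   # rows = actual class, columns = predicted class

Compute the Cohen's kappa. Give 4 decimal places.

0.3027

Observed agreement pₒ = trace/N = 454/951 = 0.47739
Expected agreement pₑ = Σ (rowᵢ·colᵢ)/N² = (278·280 + 198·214 + 150·241 + 325·216)/951² = 0.25051
κ = (pₒ − pₑ)/(1 − pₑ) = (0.47739 − 0.25051)/(1 − 0.25051) = 0.3027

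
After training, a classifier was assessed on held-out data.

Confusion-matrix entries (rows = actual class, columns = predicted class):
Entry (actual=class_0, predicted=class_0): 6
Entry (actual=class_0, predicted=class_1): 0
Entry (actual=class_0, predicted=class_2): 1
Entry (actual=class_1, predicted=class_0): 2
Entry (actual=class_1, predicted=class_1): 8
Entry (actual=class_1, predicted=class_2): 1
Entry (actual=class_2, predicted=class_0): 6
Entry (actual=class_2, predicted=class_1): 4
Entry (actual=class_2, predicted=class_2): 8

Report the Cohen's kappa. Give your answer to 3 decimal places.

Observed agreement pₒ = trace/N = 22/36 = 0.6111
Expected agreement pₑ = Σ (rowᵢ·colᵢ)/N² = (7·14 + 11·12 + 18·10)/36² = 0.3164
κ = (pₒ − pₑ)/(1 − pₑ) = (0.6111 − 0.3164)/(1 − 0.3164) = 0.431

0.431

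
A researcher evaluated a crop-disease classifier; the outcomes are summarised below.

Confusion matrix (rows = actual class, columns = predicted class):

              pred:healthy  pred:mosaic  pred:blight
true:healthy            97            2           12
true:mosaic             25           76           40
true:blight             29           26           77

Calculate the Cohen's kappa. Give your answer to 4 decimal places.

Observed agreement pₒ = trace/N = 250/384 = 0.65104
Expected agreement pₑ = Σ (rowᵢ·colᵢ)/N² = (111·151 + 141·104 + 132·129)/384² = 0.32859
κ = (pₒ − pₑ)/(1 − pₑ) = (0.65104 − 0.32859)/(1 − 0.32859) = 0.4803

0.4803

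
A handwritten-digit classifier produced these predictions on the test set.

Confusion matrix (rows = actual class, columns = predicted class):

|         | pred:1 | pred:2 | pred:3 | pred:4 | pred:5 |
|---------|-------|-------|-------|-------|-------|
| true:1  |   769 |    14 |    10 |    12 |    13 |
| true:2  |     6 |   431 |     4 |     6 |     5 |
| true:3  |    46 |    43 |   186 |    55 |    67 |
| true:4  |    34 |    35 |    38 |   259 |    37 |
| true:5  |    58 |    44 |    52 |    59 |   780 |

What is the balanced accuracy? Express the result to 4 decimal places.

0.7581

Balanced accuracy = mean of per-class recall.
  1: recall = 769/818 = 0.94010
  2: recall = 431/452 = 0.95354
  3: recall = 186/397 = 0.46851
  4: recall = 259/403 = 0.64268
  5: recall = 780/993 = 0.78550
Mean = (0.94010 + 0.95354 + 0.46851 + 0.64268 + 0.78550) / 5 = 0.7581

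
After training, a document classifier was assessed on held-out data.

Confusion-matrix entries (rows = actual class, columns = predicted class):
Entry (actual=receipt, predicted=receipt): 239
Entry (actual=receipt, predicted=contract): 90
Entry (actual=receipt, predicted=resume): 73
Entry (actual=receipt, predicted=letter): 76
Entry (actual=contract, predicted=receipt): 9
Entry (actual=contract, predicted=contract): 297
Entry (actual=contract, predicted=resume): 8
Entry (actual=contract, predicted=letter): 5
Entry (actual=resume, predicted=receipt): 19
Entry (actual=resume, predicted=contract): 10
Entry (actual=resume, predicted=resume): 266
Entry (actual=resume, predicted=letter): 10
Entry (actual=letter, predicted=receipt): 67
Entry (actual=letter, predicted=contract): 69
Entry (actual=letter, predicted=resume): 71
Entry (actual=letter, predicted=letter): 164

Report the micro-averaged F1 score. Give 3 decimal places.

Micro-averaging pools counts across classes: ΣTP=966, ΣFP=507, ΣFN=507.
Micro-F1 score = 2·TP/(2·TP+FP+FN) on pooled counts = 0.656 (equals overall accuracy in single-label multiclass).

0.656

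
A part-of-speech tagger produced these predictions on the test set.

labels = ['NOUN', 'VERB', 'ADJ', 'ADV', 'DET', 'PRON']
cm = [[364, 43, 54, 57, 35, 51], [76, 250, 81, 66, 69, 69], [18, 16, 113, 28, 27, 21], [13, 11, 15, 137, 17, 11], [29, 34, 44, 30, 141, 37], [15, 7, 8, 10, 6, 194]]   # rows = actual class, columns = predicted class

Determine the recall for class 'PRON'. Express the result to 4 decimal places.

Treat 'PRON' as positive and all other classes as negative.
recall = TP/(TP+FN).
PRON: TP=194, FN=15+7+8+10+6=46 → 194/240 = 0.80833

0.8083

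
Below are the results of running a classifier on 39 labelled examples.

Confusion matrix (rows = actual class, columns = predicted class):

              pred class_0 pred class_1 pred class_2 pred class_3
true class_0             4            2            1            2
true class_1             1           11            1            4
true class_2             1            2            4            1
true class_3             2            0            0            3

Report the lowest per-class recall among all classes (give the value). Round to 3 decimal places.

Per-class recall (TP/(TP+FN)):
  class_0: TP=4, FN=2+1+2=5 → 4/9 = 0.4444
  class_1: TP=11, FN=1+1+4=6 → 11/17 = 0.6471
  class_2: TP=4, FN=1+2+1=4 → 4/8 = 0.5000
  class_3: TP=3, FN=2+0+0=2 → 3/5 = 0.6000
Lowest is class 'class_0' with recall = 0.444.

0.444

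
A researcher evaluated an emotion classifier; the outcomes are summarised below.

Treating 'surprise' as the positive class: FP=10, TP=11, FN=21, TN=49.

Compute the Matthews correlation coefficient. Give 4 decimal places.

MCC = (TP·TN − FP·FN) / √((TP+FP)(TP+FN)(TN+FP)(TN+FN))
Numerator = 11·49 − 10·21 = 329
Denominator = √(21·32·59·70) = √2775360 = 1665.9412
MCC = 329 / 1665.9412 = 0.1975

0.1975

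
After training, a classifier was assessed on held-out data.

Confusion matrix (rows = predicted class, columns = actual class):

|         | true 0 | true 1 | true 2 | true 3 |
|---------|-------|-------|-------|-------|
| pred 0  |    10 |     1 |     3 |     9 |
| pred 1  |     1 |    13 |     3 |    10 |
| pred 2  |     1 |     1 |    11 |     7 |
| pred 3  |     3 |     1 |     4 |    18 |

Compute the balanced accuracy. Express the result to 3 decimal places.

0.603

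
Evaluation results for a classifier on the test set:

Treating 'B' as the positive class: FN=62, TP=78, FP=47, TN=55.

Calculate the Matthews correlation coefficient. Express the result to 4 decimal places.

0.0952

MCC = (TP·TN − FP·FN) / √((TP+FP)(TP+FN)(TN+FP)(TN+FN))
Numerator = 78·55 − 47·62 = 1376
Denominator = √(125·140·102·117) = √208845000 = 14451.4705
MCC = 1376 / 14451.4705 = 0.0952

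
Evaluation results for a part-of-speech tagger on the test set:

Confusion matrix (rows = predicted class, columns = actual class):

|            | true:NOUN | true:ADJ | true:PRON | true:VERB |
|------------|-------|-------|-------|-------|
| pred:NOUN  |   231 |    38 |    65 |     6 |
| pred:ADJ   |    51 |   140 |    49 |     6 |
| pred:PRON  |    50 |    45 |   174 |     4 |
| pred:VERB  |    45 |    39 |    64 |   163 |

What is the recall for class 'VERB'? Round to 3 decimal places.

0.911

recall = TP/(TP+FN).
VERB: TP=163, FN=6+6+4=16 → 163/179 = 0.9106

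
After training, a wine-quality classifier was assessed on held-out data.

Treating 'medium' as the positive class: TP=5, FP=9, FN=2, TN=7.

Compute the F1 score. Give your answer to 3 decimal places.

0.476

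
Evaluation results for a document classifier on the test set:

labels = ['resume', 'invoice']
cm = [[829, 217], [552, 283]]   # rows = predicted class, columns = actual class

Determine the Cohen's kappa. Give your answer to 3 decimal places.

0.137

Observed agreement pₒ = trace/N = 1112/1881 = 0.5912
Expected agreement pₑ = Σ (rowᵢ·colᵢ)/N² = (1381·1046 + 500·835)/1881² = 0.5263
κ = (pₒ − pₑ)/(1 − pₑ) = (0.5912 − 0.5263)/(1 − 0.5263) = 0.137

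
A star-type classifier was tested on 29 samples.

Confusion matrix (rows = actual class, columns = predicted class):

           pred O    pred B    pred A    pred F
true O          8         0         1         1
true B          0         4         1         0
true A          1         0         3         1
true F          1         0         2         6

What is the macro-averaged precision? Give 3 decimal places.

Per-class precision (TP/(TP+FP)):
  O: TP=8, FP=0+1+1=2 → 8/10 = 0.8000
  B: TP=4, FP=0+0+0=0 → 4/4 = 1.0000
  A: TP=3, FP=1+1+2=4 → 3/7 = 0.4286
  F: TP=6, FP=1+0+1=2 → 6/8 = 0.7500
Macro-precision = mean = (0.8000 + 1.0000 + 0.4286 + 0.7500) / 4 = 0.745

0.745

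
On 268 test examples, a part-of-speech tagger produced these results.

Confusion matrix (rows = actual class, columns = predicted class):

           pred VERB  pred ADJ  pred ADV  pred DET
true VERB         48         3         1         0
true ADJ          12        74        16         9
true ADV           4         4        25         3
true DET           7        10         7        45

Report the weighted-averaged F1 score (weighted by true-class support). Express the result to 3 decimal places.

Per-class F1 score (2·TP/(2·TP+FP+FN)):
  VERB: TP=48, FP=12+4+7=23, FN=3+1+0=4 → 96/123 = 0.7805
  ADJ: TP=74, FP=3+4+10=17, FN=12+16+9=37 → 148/202 = 0.7327
  ADV: TP=25, FP=1+16+7=24, FN=4+4+3=11 → 50/85 = 0.5882
  DET: TP=45, FP=0+9+3=12, FN=7+10+7=24 → 90/126 = 0.7143
Weighted-F1 score = Σ (supportᵢ/N)·F1 scoreᵢ with N=268: (52/268)·0.7805 + (111/268)·0.7327 + (36/268)·0.5882 + (69/268)·0.7143 = 0.718

0.718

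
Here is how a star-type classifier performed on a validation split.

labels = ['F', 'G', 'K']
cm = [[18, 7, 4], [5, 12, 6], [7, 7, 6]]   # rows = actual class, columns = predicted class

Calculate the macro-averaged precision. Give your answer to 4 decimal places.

Per-class precision (TP/(TP+FP)):
  F: TP=18, FP=5+7=12 → 18/30 = 0.60000
  G: TP=12, FP=7+7=14 → 12/26 = 0.46154
  K: TP=6, FP=4+6=10 → 6/16 = 0.37500
Macro-precision = mean = (0.60000 + 0.46154 + 0.37500) / 3 = 0.4788

0.4788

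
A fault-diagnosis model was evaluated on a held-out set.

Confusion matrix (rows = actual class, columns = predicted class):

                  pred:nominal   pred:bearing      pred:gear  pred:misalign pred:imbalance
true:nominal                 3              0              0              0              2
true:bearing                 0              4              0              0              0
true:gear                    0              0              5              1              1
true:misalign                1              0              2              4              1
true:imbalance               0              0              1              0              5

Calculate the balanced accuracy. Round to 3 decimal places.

0.730

Balanced accuracy = mean of per-class recall.
  nominal: recall = 3/5 = 0.6000
  bearing: recall = 4/4 = 1.0000
  gear: recall = 5/7 = 0.7143
  misalign: recall = 4/8 = 0.5000
  imbalance: recall = 5/6 = 0.8333
Mean = (0.6000 + 1.0000 + 0.7143 + 0.5000 + 0.8333) / 5 = 0.730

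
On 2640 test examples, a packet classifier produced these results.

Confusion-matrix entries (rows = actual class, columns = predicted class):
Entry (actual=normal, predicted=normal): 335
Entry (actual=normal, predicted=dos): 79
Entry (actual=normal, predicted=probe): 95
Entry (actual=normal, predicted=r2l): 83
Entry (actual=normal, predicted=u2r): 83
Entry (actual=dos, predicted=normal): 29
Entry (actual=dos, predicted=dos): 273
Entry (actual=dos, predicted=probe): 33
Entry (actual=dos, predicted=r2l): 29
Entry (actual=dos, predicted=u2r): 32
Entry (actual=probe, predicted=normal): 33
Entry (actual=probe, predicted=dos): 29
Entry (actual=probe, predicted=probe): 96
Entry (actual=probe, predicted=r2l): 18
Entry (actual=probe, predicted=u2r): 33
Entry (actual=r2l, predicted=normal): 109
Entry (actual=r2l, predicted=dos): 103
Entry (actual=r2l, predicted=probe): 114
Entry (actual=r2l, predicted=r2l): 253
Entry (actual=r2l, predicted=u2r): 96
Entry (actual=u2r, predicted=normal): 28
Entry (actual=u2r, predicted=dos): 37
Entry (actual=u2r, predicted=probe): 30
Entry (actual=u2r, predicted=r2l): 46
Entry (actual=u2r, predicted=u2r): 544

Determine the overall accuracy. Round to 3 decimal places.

Accuracy = trace / total = (335+273+96+253+544=1501) / 2640 = 1501/2640 = 0.569

0.569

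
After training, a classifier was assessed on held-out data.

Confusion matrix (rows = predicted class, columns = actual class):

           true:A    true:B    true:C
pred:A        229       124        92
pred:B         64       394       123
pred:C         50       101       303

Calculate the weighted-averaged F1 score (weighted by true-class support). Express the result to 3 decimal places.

0.628

Per-class F1 score (2·TP/(2·TP+FP+FN)):
  A: TP=229, FP=124+92=216, FN=64+50=114 → 458/788 = 0.5812
  B: TP=394, FP=64+123=187, FN=124+101=225 → 788/1200 = 0.6567
  C: TP=303, FP=50+101=151, FN=92+123=215 → 606/972 = 0.6235
Weighted-F1 score = Σ (supportᵢ/N)·F1 scoreᵢ with N=1480: (343/1480)·0.5812 + (619/1480)·0.6567 + (518/1480)·0.6235 = 0.628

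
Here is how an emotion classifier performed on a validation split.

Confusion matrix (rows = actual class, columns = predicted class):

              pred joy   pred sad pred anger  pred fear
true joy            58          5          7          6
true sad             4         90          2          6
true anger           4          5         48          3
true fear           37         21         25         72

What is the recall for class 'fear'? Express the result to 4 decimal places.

Treat 'fear' as positive and all other classes as negative.
recall = TP/(TP+FN).
fear: TP=72, FN=37+21+25=83 → 72/155 = 0.46452

0.4645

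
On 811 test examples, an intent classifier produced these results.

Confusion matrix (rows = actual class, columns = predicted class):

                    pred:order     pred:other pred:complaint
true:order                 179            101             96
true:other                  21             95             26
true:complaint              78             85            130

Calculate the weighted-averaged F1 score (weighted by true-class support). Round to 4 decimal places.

0.5048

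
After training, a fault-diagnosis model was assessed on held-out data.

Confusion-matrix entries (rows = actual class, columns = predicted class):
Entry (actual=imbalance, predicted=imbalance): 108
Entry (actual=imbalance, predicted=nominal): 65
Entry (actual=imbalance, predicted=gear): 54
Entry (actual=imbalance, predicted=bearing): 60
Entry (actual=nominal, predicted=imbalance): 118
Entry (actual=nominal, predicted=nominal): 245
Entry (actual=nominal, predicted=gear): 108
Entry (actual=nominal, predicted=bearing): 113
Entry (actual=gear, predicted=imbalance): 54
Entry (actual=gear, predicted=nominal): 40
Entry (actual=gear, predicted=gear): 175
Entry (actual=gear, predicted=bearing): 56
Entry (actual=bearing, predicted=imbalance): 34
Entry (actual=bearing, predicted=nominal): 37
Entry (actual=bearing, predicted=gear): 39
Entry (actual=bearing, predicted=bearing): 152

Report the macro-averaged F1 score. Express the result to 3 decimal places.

Per-class F1 score (2·TP/(2·TP+FP+FN)):
  imbalance: TP=108, FP=118+54+34=206, FN=65+54+60=179 → 216/601 = 0.3594
  nominal: TP=245, FP=65+40+37=142, FN=118+108+113=339 → 490/971 = 0.5046
  gear: TP=175, FP=54+108+39=201, FN=54+40+56=150 → 350/701 = 0.4993
  bearing: TP=152, FP=60+113+56=229, FN=34+37+39=110 → 304/643 = 0.4728
Macro-F1 score = mean = (0.3594 + 0.5046 + 0.4993 + 0.4728) / 4 = 0.459

0.459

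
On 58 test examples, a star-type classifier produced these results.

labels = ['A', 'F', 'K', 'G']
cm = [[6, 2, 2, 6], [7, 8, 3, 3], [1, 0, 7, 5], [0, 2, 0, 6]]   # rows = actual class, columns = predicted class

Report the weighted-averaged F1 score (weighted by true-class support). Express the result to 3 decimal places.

0.471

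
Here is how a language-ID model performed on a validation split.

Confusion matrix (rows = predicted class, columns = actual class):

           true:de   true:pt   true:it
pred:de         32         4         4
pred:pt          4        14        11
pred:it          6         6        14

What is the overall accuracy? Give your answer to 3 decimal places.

Accuracy = trace / total = (32+14+14=60) / 95 = 60/95 = 0.632

0.632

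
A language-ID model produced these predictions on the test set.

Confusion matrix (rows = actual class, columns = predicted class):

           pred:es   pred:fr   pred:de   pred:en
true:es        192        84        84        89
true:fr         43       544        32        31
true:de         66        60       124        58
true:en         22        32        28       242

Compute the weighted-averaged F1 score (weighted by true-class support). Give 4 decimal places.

0.6256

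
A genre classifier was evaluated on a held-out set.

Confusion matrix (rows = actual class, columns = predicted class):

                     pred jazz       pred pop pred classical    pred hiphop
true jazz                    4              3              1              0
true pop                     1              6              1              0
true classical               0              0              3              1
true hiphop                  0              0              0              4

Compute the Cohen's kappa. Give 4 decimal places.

0.6038

Observed agreement pₒ = trace/N = 17/24 = 0.70833
Expected agreement pₑ = Σ (rowᵢ·colᵢ)/N² = (8·5 + 8·9 + 4·5 + 4·5)/24² = 0.26389
κ = (pₒ − pₑ)/(1 − pₑ) = (0.70833 − 0.26389)/(1 − 0.26389) = 0.6038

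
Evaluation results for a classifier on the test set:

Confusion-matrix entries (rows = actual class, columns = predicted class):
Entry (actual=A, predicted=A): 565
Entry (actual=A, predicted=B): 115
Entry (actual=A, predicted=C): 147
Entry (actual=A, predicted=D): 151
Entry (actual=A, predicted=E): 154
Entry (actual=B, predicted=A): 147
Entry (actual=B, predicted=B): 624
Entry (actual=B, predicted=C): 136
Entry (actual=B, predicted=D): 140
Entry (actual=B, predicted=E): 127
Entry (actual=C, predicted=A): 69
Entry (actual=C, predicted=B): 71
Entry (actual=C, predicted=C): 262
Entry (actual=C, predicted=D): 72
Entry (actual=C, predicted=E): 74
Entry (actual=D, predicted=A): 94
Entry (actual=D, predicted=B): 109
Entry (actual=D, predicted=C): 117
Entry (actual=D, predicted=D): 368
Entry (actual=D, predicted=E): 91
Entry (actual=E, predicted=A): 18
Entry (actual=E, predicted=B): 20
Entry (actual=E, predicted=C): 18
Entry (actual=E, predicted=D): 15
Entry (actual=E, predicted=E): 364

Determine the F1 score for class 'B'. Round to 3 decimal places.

F1 score = 2·TP/(2·TP+FP+FN).
B: TP=624, FP=115+71+109+20=315, FN=147+136+140+127=550 → 1248/2113 = 0.5906

0.591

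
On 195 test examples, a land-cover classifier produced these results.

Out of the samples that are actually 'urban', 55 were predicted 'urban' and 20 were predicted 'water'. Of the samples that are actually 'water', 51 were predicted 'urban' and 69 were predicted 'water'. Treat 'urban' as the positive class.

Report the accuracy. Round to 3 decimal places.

Accuracy = (TP+TN)/N = (55+69)/195 = 0.636

0.636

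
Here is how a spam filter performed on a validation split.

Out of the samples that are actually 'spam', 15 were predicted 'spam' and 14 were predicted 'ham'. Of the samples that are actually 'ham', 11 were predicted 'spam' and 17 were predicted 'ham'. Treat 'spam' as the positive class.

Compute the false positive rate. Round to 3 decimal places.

0.393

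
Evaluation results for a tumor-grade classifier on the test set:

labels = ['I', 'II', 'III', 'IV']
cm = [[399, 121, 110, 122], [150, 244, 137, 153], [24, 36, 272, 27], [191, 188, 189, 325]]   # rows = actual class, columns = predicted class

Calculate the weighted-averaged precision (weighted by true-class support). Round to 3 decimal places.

0.475

Per-class precision (TP/(TP+FP)):
  I: TP=399, FP=150+24+191=365 → 399/764 = 0.5223
  II: TP=244, FP=121+36+188=345 → 244/589 = 0.4143
  III: TP=272, FP=110+137+189=436 → 272/708 = 0.3842
  IV: TP=325, FP=122+153+27=302 → 325/627 = 0.5183
Weighted-precision = Σ (supportᵢ/N)·precisionᵢ with N=2688: (752/2688)·0.5223 + (684/2688)·0.4143 + (359/2688)·0.3842 + (893/2688)·0.5183 = 0.475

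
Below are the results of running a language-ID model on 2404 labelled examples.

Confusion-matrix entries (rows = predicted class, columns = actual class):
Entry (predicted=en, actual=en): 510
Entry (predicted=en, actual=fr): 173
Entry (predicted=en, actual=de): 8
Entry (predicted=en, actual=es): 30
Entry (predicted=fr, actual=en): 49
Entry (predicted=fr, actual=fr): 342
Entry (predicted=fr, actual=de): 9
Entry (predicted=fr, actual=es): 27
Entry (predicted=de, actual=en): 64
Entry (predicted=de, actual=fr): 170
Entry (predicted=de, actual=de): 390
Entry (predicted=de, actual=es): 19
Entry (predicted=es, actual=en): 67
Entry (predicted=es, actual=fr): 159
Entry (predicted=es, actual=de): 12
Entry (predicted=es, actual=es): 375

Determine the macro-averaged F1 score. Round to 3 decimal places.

0.675

Per-class F1 score (2·TP/(2·TP+FP+FN)):
  en: TP=510, FP=173+8+30=211, FN=49+64+67=180 → 1020/1411 = 0.7229
  fr: TP=342, FP=49+9+27=85, FN=173+170+159=502 → 684/1271 = 0.5382
  de: TP=390, FP=64+170+19=253, FN=8+9+12=29 → 780/1062 = 0.7345
  es: TP=375, FP=67+159+12=238, FN=30+27+19=76 → 750/1064 = 0.7049
Macro-F1 score = mean = (0.7229 + 0.5382 + 0.7345 + 0.7049) / 4 = 0.675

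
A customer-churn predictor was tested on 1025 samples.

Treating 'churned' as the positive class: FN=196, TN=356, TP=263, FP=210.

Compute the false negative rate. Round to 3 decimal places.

0.427

FNR = FN/(FN+TP) = 196/(196+263) = 0.427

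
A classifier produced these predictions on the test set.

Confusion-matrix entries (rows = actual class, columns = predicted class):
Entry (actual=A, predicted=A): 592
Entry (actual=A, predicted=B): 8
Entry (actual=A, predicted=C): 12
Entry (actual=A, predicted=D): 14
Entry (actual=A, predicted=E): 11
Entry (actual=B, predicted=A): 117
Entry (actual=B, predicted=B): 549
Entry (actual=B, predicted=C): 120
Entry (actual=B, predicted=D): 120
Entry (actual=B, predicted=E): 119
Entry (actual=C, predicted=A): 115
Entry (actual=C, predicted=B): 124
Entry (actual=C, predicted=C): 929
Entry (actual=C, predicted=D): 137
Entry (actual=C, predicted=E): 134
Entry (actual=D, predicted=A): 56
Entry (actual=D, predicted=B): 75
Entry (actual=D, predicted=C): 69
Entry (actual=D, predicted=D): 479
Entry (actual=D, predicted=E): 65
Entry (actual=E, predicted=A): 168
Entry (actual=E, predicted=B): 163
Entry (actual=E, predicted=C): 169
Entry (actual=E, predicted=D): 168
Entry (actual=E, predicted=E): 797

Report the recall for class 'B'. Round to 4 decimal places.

0.5356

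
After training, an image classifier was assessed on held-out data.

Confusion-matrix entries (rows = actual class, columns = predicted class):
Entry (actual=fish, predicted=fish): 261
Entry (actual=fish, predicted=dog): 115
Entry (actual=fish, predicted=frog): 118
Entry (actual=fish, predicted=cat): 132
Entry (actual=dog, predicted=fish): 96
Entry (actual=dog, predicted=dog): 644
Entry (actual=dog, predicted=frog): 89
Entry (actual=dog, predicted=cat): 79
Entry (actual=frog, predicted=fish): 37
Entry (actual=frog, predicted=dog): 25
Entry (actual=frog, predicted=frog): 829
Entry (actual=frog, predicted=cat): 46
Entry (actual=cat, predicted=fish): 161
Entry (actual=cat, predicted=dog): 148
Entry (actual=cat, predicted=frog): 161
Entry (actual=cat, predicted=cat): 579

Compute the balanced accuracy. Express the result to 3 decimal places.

0.641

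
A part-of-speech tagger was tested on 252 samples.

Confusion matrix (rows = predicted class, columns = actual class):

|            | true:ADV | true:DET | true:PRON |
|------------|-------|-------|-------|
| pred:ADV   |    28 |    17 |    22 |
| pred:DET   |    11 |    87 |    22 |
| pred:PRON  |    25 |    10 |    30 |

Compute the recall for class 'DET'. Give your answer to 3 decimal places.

0.763

recall = TP/(TP+FN).
DET: TP=87, FN=17+10=27 → 87/114 = 0.7632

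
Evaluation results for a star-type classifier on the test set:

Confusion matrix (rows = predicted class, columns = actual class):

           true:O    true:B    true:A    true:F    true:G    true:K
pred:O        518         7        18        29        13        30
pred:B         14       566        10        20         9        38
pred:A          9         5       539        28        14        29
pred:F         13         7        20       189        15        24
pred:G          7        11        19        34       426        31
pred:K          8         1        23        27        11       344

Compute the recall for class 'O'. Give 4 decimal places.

0.9104

Take TP from the diagonal, FP from the rest of the 'O' prediction marginal, FN from the rest of the 'O' actual marginal.
recall = TP/(TP+FN).
O: TP=518, FN=14+9+13+7+8=51 → 518/569 = 0.91037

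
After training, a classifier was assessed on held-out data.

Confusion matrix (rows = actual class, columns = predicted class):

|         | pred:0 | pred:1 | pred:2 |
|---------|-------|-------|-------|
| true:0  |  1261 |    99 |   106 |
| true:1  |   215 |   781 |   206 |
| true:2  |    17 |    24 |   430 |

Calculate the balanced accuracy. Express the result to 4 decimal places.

Balanced accuracy = mean of per-class recall.
  0: recall = 1261/1466 = 0.86016
  1: recall = 781/1202 = 0.64975
  2: recall = 430/471 = 0.91295
Mean = (0.86016 + 0.64975 + 0.91295) / 3 = 0.8076

0.8076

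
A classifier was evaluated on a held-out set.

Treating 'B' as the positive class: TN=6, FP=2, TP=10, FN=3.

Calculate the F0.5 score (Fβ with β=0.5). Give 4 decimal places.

0.8197

Fβ = (1+β²)·TP / ((1+β²)·TP + β²·FN + FP), with β²=1/4
= 1.25·10 / (1.25·10 + 0.25·3 + 2) = 0.8197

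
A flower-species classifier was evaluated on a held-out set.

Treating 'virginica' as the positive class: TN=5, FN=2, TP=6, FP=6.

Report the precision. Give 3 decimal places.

0.500

Precision = TP/(TP+FP) = 6/(6+6) = 6/12 = 0.500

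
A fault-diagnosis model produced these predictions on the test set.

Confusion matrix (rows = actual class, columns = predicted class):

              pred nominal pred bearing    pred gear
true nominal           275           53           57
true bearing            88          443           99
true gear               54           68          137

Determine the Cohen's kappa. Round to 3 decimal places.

0.482

Observed agreement pₒ = trace/N = 855/1274 = 0.6711
Expected agreement pₑ = Σ (rowᵢ·colᵢ)/N² = (385·417 + 630·564 + 259·293)/1274² = 0.3646
κ = (pₒ − pₑ)/(1 − pₑ) = (0.6711 − 0.3646)/(1 − 0.3646) = 0.482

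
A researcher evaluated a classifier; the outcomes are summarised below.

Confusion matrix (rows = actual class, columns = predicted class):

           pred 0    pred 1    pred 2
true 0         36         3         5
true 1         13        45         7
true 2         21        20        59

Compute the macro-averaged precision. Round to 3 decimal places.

0.669

Per-class precision (TP/(TP+FP)):
  0: TP=36, FP=13+21=34 → 36/70 = 0.5143
  1: TP=45, FP=3+20=23 → 45/68 = 0.6618
  2: TP=59, FP=5+7=12 → 59/71 = 0.8310
Macro-precision = mean = (0.5143 + 0.6618 + 0.8310) / 3 = 0.669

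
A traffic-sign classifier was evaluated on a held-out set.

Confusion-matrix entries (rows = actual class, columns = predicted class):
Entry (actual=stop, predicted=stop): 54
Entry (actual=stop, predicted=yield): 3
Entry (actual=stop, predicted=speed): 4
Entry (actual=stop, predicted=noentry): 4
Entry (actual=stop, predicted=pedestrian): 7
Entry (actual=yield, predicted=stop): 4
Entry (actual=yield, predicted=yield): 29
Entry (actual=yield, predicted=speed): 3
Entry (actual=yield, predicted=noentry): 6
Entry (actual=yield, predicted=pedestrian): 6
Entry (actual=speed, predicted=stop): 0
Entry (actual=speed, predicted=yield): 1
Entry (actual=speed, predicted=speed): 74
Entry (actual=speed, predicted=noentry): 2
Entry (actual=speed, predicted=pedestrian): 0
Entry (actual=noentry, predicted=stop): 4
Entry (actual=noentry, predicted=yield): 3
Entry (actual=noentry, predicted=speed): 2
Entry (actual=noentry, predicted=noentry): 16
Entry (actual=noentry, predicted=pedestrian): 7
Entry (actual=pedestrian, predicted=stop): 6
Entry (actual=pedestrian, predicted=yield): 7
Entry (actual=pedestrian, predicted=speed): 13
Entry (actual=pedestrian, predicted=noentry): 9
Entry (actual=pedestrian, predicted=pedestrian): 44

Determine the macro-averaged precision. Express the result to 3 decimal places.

Per-class precision (TP/(TP+FP)):
  stop: TP=54, FP=4+0+4+6=14 → 54/68 = 0.7941
  yield: TP=29, FP=3+1+3+7=14 → 29/43 = 0.6744
  speed: TP=74, FP=4+3+2+13=22 → 74/96 = 0.7708
  noentry: TP=16, FP=4+6+2+9=21 → 16/37 = 0.4324
  pedestrian: TP=44, FP=7+6+0+7=20 → 44/64 = 0.6875
Macro-precision = mean = (0.7941 + 0.6744 + 0.7708 + 0.4324 + 0.6875) / 5 = 0.672

0.672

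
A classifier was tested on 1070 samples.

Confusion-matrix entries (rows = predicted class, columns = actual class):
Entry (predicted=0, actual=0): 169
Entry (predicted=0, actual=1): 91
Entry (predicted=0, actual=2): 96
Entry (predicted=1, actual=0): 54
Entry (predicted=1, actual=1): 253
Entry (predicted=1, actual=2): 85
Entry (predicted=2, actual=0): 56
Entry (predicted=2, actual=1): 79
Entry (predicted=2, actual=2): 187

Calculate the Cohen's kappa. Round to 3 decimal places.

0.352

Observed agreement pₒ = trace/N = 609/1070 = 0.5692
Expected agreement pₑ = Σ (rowᵢ·colᵢ)/N² = (279·356 + 423·392 + 368·322)/1070² = 0.3351
κ = (pₒ − pₑ)/(1 − pₑ) = (0.5692 − 0.3351)/(1 − 0.3351) = 0.352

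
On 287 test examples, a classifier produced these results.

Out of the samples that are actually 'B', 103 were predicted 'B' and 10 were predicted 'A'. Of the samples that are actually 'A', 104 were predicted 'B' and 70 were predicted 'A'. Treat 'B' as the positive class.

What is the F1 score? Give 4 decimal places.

Precision = TP/(TP+FP) = 103/207 = 0.4976
Recall = TP/(TP+FN) = 103/113 = 0.9115
F1 = 2·TP/(2·TP+FP+FN) = 206/320 = 0.6438

0.6438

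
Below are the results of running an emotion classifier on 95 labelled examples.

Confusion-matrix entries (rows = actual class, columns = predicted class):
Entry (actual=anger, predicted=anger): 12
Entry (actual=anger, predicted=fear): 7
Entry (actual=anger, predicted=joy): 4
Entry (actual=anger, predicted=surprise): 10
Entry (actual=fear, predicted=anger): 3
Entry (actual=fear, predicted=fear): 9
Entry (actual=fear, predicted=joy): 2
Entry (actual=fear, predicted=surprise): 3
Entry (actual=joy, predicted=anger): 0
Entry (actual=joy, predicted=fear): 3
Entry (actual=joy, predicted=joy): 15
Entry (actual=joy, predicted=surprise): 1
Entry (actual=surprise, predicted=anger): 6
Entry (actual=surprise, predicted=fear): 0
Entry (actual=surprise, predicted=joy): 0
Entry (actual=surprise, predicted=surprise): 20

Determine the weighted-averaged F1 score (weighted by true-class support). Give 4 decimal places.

Per-class F1 score (2·TP/(2·TP+FP+FN)):
  anger: TP=12, FP=3+0+6=9, FN=7+4+10=21 → 24/54 = 0.44444
  fear: TP=9, FP=7+3+0=10, FN=3+2+3=8 → 18/36 = 0.50000
  joy: TP=15, FP=4+2+0=6, FN=0+3+1=4 → 30/40 = 0.75000
  surprise: TP=20, FP=10+3+1=14, FN=6+0+0=6 → 40/60 = 0.66667
Weighted-F1 score = Σ (supportᵢ/N)·F1 scoreᵢ with N=95: (33/95)·0.44444 + (17/95)·0.50000 + (19/95)·0.75000 + (26/95)·0.66667 = 0.5763

0.5763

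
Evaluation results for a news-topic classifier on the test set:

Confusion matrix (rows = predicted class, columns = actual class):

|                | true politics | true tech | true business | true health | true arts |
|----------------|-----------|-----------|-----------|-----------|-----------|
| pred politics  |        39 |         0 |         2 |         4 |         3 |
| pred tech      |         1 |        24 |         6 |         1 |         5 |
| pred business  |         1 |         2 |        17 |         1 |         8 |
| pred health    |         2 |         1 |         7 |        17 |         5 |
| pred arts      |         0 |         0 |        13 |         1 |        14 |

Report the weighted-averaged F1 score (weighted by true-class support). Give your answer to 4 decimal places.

0.6202

Per-class F1 score (2·TP/(2·TP+FP+FN)):
  politics: TP=39, FP=0+2+4+3=9, FN=1+1+2+0=4 → 78/91 = 0.85714
  tech: TP=24, FP=1+6+1+5=13, FN=0+2+1+0=3 → 48/64 = 0.75000
  business: TP=17, FP=1+2+1+8=12, FN=2+6+7+13=28 → 34/74 = 0.45946
  health: TP=17, FP=2+1+7+5=15, FN=4+1+1+1=7 → 34/56 = 0.60714
  arts: TP=14, FP=0+0+13+1=14, FN=3+5+8+5=21 → 28/63 = 0.44444
Weighted-F1 score = Σ (supportᵢ/N)·F1 scoreᵢ with N=174: (43/174)·0.85714 + (27/174)·0.75000 + (45/174)·0.45946 + (24/174)·0.60714 + (35/174)·0.44444 = 0.6202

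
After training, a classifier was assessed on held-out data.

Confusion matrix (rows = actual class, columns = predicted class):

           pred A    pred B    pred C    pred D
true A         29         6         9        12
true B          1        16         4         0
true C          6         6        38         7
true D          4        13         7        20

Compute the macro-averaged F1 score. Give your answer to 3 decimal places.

Per-class F1 score (2·TP/(2·TP+FP+FN)):
  A: TP=29, FP=1+6+4=11, FN=6+9+12=27 → 58/96 = 0.6042
  B: TP=16, FP=6+6+13=25, FN=1+4+0=5 → 32/62 = 0.5161
  C: TP=38, FP=9+4+7=20, FN=6+6+7=19 → 76/115 = 0.6609
  D: TP=20, FP=12+0+7=19, FN=4+13+7=24 → 40/83 = 0.4819
Macro-F1 score = mean = (0.6042 + 0.5161 + 0.6609 + 0.4819) / 4 = 0.566

0.566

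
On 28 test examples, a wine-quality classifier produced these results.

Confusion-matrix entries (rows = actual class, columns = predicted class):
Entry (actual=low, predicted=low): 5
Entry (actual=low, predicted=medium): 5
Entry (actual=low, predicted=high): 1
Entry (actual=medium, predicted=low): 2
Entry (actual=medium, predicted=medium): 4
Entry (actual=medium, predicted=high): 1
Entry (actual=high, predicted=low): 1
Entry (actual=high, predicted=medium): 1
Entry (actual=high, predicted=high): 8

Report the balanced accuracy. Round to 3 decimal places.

0.609

Balanced accuracy = mean of per-class recall.
  low: recall = 5/11 = 0.4545
  medium: recall = 4/7 = 0.5714
  high: recall = 8/10 = 0.8000
Mean = (0.4545 + 0.5714 + 0.8000) / 3 = 0.609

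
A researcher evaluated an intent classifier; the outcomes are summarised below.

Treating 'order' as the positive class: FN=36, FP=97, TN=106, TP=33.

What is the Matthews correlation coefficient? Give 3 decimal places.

MCC = (TP·TN − FP·FN) / √((TP+FP)(TP+FN)(TN+FP)(TN+FN))
Numerator = 33·106 − 97·36 = 6
Denominator = √(130·69·203·142) = √258569220 = 16080.0877
MCC = 6 / 16080.0877 = 0.000

0.000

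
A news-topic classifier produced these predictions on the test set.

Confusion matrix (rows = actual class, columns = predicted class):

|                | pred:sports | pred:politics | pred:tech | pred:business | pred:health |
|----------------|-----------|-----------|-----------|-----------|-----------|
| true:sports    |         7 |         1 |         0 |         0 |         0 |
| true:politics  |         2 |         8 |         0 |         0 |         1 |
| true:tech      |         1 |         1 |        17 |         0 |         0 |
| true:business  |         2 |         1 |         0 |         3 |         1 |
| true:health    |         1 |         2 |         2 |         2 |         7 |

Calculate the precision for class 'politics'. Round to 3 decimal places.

Take TP from the diagonal, FP from the rest of the 'politics' prediction marginal, FN from the rest of the 'politics' actual marginal.
precision = TP/(TP+FP).
politics: TP=8, FP=1+1+1+2=5 → 8/13 = 0.6154

0.615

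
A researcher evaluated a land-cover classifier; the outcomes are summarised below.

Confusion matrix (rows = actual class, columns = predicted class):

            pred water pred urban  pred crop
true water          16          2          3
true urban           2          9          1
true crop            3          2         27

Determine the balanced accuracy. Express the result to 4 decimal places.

0.7852

Balanced accuracy = mean of per-class recall.
  water: recall = 16/21 = 0.76190
  urban: recall = 9/12 = 0.75000
  crop: recall = 27/32 = 0.84375
Mean = (0.76190 + 0.75000 + 0.84375) / 3 = 0.7852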